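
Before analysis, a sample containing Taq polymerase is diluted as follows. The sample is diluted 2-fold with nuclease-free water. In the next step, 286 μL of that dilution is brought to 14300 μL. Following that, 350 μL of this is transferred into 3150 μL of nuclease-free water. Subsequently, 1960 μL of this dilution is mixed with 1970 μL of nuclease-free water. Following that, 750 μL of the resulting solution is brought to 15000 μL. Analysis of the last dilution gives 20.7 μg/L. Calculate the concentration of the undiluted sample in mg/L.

Overall dilution factor = 2 × 50 × 10 × 2.005 × 20 = 4.01 × 10⁴.
Original = 20.7 μg/L × 4.01 × 10⁴ = 8.30 × 10⁵ μg/L = 830 mg/L.

830 mg/L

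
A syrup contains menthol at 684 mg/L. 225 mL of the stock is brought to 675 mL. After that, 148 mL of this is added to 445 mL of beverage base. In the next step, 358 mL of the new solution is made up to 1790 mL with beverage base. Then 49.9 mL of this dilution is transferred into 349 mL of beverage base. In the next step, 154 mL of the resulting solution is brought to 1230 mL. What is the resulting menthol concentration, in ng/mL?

Overall dilution factor = 3 × 4.007 × 5 × 7.994 × 7.987 = 3837.
684 mg/L / 3837 = 0.178 mg/L = 178 ng/mL.

178 ng/mL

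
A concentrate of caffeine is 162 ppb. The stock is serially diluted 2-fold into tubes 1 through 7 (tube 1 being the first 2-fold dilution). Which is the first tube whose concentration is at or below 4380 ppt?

Tube n has concentration 162 ppb / 2ⁿ.
Need 2ⁿ ≥ 162 ppb / 4380 ppt = 37.0, so n ≥ 5.21.
First such tube: n = 6.

tube 6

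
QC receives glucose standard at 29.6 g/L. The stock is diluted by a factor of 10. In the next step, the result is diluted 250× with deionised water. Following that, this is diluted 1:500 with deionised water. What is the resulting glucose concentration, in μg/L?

Overall dilution factor = 10 × 250 × 500 = 1.25 × 10⁶.
29.6 g/L / 1.25 × 10⁶ = 2.37 × 10⁻⁵ g/L = 23.7 μg/L.

23.7 μg/L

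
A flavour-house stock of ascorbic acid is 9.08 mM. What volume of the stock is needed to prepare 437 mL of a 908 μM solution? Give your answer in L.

0.0437 L

908 μM = 0.908 mM.
V₁ = C₂V₂/C₁ = 0.908 × 437 / 9.08 = 43.7 mL = 0.0437 L.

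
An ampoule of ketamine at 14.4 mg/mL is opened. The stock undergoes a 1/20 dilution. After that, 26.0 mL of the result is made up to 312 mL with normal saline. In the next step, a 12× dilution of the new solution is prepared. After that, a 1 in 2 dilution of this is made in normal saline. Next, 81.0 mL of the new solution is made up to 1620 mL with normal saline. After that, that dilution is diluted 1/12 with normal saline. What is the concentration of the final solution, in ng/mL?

Overall dilution factor = 20 × 12 × 12 × 2 × 20 × 12 = 1.38 × 10⁶.
14.4 mg/mL / 1.38 × 10⁶ = 1.04 × 10⁻⁵ mg/mL = 10.4 ng/mL.

10.4 ng/mL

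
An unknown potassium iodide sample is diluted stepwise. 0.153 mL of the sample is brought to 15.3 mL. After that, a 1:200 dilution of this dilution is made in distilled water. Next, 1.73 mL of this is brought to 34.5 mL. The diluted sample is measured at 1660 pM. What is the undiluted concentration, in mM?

Overall dilution factor = 100 × 200 × 19.94 = 3.99 × 10⁵.
Original = 1660 pM × 3.99 × 10⁵ = 6.62 × 10⁸ pM = 0.662 mM.

0.662 mM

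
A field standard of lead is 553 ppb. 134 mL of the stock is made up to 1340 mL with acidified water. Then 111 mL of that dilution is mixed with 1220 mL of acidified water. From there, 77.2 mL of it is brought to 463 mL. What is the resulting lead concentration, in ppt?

769 ppt

Overall dilution factor = 10 × 11.99 × 5.997 = 719.
553 ppb / 719 = 0.769 ppb = 769 ppt.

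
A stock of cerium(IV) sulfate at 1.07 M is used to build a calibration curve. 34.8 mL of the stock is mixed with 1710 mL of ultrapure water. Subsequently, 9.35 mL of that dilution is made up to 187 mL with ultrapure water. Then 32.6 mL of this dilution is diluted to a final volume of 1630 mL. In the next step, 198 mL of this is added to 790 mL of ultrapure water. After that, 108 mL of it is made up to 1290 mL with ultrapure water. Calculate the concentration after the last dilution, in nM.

Overall dilution factor = 50.14 × 20 × 50 × 4.990 × 11.94 = 2.99 × 10⁶.
1.07 M / 2.99 × 10⁶ = 3.58 × 10⁻⁷ M = 358 nM.

358 nM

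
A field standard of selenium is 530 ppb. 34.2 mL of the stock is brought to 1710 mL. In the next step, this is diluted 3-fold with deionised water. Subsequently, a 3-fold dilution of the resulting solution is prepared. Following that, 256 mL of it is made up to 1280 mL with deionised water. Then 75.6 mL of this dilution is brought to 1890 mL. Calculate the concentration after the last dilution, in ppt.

9.42 ppt

Overall dilution factor = 50 × 3 × 3 × 5 × 25 = 5.62 × 10⁴.
530 ppb / 5.62 × 10⁴ = 9.42 × 10⁻³ ppb = 9.42 ppt.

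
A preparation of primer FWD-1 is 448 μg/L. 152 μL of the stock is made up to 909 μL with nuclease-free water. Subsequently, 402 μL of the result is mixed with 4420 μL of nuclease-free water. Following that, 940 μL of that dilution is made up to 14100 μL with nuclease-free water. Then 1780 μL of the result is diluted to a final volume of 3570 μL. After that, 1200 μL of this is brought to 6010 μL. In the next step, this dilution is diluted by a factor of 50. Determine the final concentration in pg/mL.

Overall dilution factor = 5.980 × 12.00 × 15 × 2.006 × 5.008 × 50 = 5.40 × 10⁵.
448 μg/L / 5.40 × 10⁵ = 8.29 × 10⁻⁴ μg/L = 0.829 pg/mL.

0.829 pg/mL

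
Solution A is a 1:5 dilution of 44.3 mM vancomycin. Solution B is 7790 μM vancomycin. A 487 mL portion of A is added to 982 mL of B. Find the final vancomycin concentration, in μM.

8140 μM

C_A = 44.3 mM / 5 = 8.86 mM.
C_B = 7790 μM = 7.79 mM.
C_mix = (C_A·V_A + C_B·V_B)/(V_A + V_B) = (8.86×487 + 7.79×982) / 1469 = 8.14 mM = 8140 μM.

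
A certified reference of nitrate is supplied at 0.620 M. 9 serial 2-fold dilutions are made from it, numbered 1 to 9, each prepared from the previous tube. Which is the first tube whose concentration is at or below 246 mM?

Tube n has concentration 0.620 M / 2ⁿ.
Need 2ⁿ ≥ 0.620 M / 246 mM = 2.52, so n ≥ 1.33.
First such tube: n = 2.

tube 2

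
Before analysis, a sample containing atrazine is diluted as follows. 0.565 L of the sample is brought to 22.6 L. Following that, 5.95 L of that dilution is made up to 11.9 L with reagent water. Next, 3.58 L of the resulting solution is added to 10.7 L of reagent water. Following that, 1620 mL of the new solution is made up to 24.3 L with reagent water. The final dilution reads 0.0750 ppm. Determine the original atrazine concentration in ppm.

359 ppm

Overall dilution factor = 40 × 2 × 3.989 × 15 = 4787.
Original = 0.0750 ppm × 4787 = 359 ppm.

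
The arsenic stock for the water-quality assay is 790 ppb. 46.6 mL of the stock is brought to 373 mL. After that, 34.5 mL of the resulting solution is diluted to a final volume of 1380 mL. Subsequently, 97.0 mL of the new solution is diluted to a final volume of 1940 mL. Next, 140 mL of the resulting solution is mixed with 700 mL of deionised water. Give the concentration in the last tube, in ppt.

Overall dilution factor = 8.004 × 40 × 20 × 6 = 3.84 × 10⁴.
790 ppb / 3.84 × 10⁴ = 0.0206 ppb = 20.6 ppt.

20.6 ppt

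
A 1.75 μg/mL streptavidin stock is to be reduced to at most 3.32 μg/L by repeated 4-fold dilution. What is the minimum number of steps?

5

Need 4ⁿ ≥ 527, so n ≥ log(527)/log(4) = 4.52.
Minimum whole steps: n = 5.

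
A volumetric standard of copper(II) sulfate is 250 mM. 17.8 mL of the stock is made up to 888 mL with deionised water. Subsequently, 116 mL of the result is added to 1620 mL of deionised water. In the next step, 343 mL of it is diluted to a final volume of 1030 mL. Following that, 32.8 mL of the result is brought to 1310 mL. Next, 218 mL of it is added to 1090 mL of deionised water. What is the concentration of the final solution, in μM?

Overall dilution factor = 49.89 × 14.97 × 3.003 × 39.94 × 6 = 5.37 × 10⁵.
250 mM / 5.37 × 10⁵ = 4.65 × 10⁻⁴ mM = 0.465 μM.

0.465 μM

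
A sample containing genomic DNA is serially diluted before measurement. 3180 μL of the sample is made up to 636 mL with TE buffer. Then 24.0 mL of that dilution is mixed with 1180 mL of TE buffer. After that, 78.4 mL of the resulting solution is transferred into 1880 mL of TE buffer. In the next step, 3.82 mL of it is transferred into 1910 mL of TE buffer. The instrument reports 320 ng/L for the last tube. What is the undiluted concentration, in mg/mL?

40.2 mg/mL

Overall dilution factor = 200 × 50.17 × 24.98 × 501 = 1.26 × 10⁸.
Original = 320 ng/L × 1.26 × 10⁸ = 4.02 × 10¹⁰ ng/L = 40.2 mg/mL.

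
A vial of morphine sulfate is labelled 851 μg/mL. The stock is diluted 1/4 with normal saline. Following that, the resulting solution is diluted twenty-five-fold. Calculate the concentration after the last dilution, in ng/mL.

Overall dilution factor = 4 × 25 = 100.
851 μg/mL / 100 = 8.51 μg/mL = 8510 ng/mL.

8510 ng/mL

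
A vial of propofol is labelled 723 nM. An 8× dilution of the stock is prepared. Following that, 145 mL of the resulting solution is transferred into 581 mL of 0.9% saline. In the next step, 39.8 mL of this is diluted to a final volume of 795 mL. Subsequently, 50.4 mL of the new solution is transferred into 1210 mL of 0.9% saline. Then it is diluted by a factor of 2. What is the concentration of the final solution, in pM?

18.1 pM

Overall dilution factor = 8 × 5.007 × 19.97 × 25.01 × 2 = 4.00 × 10⁴.
723 nM / 4.00 × 10⁴ = 0.0181 nM = 18.1 pM.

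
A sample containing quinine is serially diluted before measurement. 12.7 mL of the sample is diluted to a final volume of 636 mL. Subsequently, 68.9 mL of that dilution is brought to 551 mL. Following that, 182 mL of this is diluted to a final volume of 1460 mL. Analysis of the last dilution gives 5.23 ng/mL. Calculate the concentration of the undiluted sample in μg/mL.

Overall dilution factor = 50.08 × 7.997 × 8.022 = 3213.
Original = 5.23 ng/mL × 3213 = 1.68 × 10⁴ ng/mL = 16.8 μg/mL.

16.8 μg/mL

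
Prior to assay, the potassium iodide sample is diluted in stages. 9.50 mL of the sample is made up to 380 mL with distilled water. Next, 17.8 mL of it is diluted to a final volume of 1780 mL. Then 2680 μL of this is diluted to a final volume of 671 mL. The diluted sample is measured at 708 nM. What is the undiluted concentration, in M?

0.709 M

Overall dilution factor = 40 × 100 × 250.4 = 1.00 × 10⁶.
Original = 708 nM × 1.00 × 10⁶ = 7.09 × 10⁸ nM = 0.709 M.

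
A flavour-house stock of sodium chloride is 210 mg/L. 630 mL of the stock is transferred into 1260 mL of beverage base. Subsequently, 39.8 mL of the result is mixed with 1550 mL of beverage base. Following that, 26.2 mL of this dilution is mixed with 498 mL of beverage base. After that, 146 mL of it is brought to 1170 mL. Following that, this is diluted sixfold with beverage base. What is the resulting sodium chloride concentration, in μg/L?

1.82 μg/L

Overall dilution factor = 3 × 39.94 × 20.01 × 8.014 × 6 = 1.15 × 10⁵.
210 mg/L / 1.15 × 10⁵ = 1.82 × 10⁻³ mg/L = 1.82 μg/L.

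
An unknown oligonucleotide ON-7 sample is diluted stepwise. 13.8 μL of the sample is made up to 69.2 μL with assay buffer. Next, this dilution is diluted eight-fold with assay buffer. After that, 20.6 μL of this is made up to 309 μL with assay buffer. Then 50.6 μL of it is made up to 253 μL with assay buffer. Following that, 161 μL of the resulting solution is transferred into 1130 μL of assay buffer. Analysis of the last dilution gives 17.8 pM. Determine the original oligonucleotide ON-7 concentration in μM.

0.429 μM

Overall dilution factor = 5.014 × 8 × 15 × 5 × 8.019 = 2.41 × 10⁴.
Original = 17.8 pM × 2.41 × 10⁴ = 4.29 × 10⁵ pM = 0.429 μM.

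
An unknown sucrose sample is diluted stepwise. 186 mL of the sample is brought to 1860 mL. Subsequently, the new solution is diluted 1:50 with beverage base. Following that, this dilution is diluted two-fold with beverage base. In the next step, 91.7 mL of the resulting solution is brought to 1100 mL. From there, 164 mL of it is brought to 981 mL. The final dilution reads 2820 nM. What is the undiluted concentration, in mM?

Overall dilution factor = 10 × 50 × 2 × 12.00 × 5.982 = 7.18 × 10⁴.
Original = 2820 nM × 7.18 × 10⁴ = 2.02 × 10⁸ nM = 202 mM.

202 mM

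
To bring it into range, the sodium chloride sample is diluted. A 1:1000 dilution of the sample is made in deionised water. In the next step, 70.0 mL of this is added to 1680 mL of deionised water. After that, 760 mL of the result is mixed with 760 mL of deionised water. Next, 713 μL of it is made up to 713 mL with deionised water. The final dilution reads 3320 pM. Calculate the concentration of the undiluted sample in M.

Overall dilution factor = 1000 × 25 × 2 × 1000 = 5.00 × 10⁷.
Original = 3320 pM × 5.00 × 10⁷ = 1.66 × 10¹¹ pM = 0.166 M.

0.166 M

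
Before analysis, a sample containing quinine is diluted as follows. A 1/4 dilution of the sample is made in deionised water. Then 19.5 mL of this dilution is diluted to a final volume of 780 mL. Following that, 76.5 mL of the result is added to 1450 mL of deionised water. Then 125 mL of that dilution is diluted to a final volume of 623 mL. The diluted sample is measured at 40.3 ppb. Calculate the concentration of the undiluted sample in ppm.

641 ppm

Overall dilution factor = 4 × 40 × 19.95 × 4.984 = 1.59 × 10⁴.
Original = 40.3 ppb × 1.59 × 10⁴ = 6.41 × 10⁵ ppb = 641 ppm.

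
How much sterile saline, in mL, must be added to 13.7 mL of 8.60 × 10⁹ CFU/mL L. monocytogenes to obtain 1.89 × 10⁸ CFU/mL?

V₂ = C₁V₁/C₂ = 8.60 × 10⁹ × 13.7 / 1.89 × 10⁸ = 623 mL.
Diluent to add = V₂ − V₁ = 623 − 13.7 = 610 mL.

610 mL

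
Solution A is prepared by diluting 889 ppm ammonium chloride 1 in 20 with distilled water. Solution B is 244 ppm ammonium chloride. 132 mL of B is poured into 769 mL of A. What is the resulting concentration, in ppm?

C_A = 889 ppm / 20 = 44.5 ppm.
C_mix = (C_A·V_A + C_B·V_B)/(V_A + V_B) = (44.5×769 + 244×132) / 901.0 = 73.7 ppm.

73.7 ppm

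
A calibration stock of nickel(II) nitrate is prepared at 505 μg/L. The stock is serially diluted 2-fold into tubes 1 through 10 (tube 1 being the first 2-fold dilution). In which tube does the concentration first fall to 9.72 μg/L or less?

Tube n has concentration 505 μg/L / 2ⁿ.
Need 2ⁿ ≥ 505 μg/L / 9.72 μg/L = 52.0, so n ≥ 5.70.
First such tube: n = 6.

tube 6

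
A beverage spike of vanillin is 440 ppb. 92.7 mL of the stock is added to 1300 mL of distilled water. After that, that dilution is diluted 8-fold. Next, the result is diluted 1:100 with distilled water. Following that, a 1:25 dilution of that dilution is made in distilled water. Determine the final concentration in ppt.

1.46 ppt

Overall dilution factor = 15.02 × 8 × 100 × 25 = 3.00 × 10⁵.
440 ppb / 3.00 × 10⁵ = 1.46 × 10⁻³ ppb = 1.46 ppt.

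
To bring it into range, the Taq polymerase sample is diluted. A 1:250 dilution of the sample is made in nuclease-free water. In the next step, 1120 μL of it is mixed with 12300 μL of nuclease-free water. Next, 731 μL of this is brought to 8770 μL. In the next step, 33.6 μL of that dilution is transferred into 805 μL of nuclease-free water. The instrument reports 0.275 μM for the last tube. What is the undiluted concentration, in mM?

Overall dilution factor = 250 × 11.98 × 12.00 × 24.96 = 8.97 × 10⁵.
Original = 0.275 μM × 8.97 × 10⁵ = 2.47 × 10⁵ μM = 247 mM.

247 mM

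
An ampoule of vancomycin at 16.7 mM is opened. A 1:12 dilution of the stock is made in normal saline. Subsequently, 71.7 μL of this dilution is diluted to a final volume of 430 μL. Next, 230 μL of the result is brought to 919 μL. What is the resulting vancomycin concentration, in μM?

58.1 μM

Overall dilution factor = 12 × 5.997 × 3.996 = 288.
16.7 mM / 288 = 0.0581 mM = 58.1 μM.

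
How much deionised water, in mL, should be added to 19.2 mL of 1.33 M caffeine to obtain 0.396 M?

45.3 mL

V₂ = C₁V₁/C₂ = 1.33 × 19.2 / 0.396 = 64.5 mL.
Diluent to add = V₂ − V₁ = 64.5 − 19.2 = 45.3 mL.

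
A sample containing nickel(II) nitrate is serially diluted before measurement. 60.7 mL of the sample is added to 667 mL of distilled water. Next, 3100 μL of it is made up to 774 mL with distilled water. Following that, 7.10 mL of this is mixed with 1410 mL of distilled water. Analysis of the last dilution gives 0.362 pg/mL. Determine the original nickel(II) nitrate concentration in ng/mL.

216 ng/mL

Overall dilution factor = 11.99 × 249.7 × 199.6 = 5.97 × 10⁵.
Original = 0.362 pg/mL × 5.97 × 10⁵ = 2.16 × 10⁵ pg/mL = 216 ng/mL.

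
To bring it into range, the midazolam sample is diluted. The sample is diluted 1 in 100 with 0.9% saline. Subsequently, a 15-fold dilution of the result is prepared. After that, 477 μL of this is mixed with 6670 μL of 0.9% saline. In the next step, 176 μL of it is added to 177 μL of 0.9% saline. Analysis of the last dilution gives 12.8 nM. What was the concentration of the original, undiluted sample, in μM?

Overall dilution factor = 100 × 15 × 14.98 × 2.006 = 4.51 × 10⁴.
Original = 12.8 nM × 4.51 × 10⁴ = 5.77 × 10⁵ nM = 577 μM.

577 μM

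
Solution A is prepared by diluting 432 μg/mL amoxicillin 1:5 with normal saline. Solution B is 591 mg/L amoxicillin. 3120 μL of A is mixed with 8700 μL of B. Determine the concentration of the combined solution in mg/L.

458 mg/L

C_A = 432 μg/mL / 5 = 86.4 μg/mL.
C_B = 591 mg/L = 591 μg/mL.
C_mix = (C_A·V_A + C_B·V_B)/(V_A + V_B) = (86.4×3120 + 591×8700) / 11820 = 458 μg/mL = 458 mg/L.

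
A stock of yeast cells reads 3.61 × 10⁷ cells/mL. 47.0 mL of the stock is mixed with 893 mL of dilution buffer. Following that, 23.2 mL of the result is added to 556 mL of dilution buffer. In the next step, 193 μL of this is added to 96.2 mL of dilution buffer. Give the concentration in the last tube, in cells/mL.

Overall dilution factor = 20 × 24.97 × 499.4 = 2.49 × 10⁵.
3.61 × 10⁷ cells/mL / 2.49 × 10⁵ = 145 cells/mL.

145 cells/mL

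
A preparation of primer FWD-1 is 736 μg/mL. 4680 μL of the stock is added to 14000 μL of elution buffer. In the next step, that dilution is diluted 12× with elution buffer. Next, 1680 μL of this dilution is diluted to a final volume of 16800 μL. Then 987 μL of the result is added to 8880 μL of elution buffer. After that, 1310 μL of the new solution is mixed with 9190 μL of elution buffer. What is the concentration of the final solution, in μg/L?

19.2 μg/L

Overall dilution factor = 3.991 × 12 × 10 × 9.997 × 8.015 = 3.84 × 10⁴.
736 μg/mL / 3.84 × 10⁴ = 0.0192 μg/mL = 19.2 μg/L.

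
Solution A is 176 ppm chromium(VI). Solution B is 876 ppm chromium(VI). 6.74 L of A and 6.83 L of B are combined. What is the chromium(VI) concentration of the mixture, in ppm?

C_mix = (C_A·V_A + C_B·V_B)/(V_A + V_B) = (176×6.74 + 876×6.83) / 13.57 = 528 ppm.

528 ppm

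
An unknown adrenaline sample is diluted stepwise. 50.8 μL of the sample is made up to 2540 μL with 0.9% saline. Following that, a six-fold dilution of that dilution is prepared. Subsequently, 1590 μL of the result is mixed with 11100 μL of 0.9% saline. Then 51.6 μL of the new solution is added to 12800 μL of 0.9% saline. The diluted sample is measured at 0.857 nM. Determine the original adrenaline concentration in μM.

511 μM

Overall dilution factor = 50 × 6 × 7.981 × 249.1 = 5.96 × 10⁵.
Original = 0.857 nM × 5.96 × 10⁵ = 5.11 × 10⁵ nM = 511 μM.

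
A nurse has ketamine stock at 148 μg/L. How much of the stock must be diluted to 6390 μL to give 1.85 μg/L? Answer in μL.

V₁ = C₂V₂/C₁ = 1.85 × 6390 / 148 = 79.9 μL.

79.9 μL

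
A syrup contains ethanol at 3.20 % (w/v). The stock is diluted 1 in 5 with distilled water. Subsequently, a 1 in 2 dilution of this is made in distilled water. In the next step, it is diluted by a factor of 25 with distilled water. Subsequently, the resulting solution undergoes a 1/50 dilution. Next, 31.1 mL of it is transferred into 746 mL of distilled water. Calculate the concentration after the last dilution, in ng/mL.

102 ng/mL

Overall dilution factor = 5 × 2 × 25 × 50 × 24.99 = 3.12 × 10⁵.
3.20 % (w/v) / 3.12 × 10⁵ = 1.02 × 10⁻⁵ % (w/v) = 102 ng/mL.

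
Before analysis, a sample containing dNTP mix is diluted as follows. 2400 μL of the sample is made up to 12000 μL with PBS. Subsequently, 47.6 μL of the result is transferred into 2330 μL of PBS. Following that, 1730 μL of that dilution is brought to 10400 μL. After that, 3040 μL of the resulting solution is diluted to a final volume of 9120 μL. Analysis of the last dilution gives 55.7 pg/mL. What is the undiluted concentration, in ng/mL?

Overall dilution factor = 5 × 49.95 × 6.012 × 3 = 4504.
Original = 55.7 pg/mL × 4504 = 2.51 × 10⁵ pg/mL = 251 ng/mL.

251 ng/mL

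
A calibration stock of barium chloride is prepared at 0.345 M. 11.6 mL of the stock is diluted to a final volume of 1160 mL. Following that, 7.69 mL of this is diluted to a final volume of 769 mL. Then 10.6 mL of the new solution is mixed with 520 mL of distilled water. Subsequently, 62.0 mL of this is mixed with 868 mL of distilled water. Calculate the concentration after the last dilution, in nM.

45.9 nM

Overall dilution factor = 100 × 100 × 50.06 × 15 = 7.51 × 10⁶.
0.345 M / 7.51 × 10⁶ = 4.59 × 10⁻⁸ M = 45.9 nM.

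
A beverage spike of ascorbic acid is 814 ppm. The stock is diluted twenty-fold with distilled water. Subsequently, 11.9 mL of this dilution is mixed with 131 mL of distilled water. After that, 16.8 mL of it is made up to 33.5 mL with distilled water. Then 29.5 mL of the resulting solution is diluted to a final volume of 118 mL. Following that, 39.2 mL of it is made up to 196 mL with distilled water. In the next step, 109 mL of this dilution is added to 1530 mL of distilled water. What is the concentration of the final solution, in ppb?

5.65 ppb

Overall dilution factor = 20 × 12.01 × 1.994 × 4 × 5 × 15.04 = 1.44 × 10⁵.
814 ppm / 1.44 × 10⁵ = 5.65 × 10⁻³ ppm = 5.65 ppb.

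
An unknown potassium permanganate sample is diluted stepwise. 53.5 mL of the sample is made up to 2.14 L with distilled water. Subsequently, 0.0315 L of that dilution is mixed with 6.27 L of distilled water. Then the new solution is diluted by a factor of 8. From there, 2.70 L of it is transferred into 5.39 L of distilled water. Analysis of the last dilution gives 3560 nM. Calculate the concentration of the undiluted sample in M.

Overall dilution factor = 40 × 200.0 × 8 × 2.996 = 1.92 × 10⁵.
Original = 3560 nM × 1.92 × 10⁵ = 6.83 × 10⁸ nM = 0.683 M.

0.683 M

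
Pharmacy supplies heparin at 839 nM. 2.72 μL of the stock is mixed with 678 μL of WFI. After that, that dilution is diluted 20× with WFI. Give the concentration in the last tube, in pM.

Overall dilution factor = 250.3 × 20 = 5005.
839 nM / 5005 = 0.168 nM = 168 pM.

168 pM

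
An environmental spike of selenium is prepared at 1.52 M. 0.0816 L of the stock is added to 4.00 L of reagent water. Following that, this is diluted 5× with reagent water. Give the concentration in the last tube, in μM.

Overall dilution factor = 50.02 × 5 = 250.
1.52 M / 250 = 6.08 × 10⁻³ M = 6080 μM.

6080 μM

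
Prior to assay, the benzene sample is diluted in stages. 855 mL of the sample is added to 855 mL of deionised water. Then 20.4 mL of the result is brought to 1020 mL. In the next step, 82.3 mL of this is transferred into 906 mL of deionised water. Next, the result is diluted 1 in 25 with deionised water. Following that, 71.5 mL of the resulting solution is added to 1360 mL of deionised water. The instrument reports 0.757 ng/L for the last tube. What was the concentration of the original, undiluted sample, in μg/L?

Overall dilution factor = 2 × 50 × 12.01 × 25 × 20.02 = 6.01 × 10⁵.
Original = 0.757 ng/L × 6.01 × 10⁵ = 4.55 × 10⁵ ng/L = 455 μg/L.

455 μg/L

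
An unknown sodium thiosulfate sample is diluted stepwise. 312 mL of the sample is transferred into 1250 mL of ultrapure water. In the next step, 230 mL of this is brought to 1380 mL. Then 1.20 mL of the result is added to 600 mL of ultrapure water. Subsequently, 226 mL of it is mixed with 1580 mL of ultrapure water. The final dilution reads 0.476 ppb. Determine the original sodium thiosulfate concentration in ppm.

57.2 ppm

Overall dilution factor = 5.006 × 6 × 501 × 7.991 = 1.20 × 10⁵.
Original = 0.476 ppb × 1.20 × 10⁵ = 5.72 × 10⁴ ppb = 57.2 ppm.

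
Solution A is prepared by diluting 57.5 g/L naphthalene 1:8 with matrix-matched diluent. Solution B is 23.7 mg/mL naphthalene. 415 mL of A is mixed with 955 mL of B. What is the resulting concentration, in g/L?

18.7 g/L

C_A = 57.5 g/L / 8 = 7.19 g/L.
C_B = 23.7 mg/mL = 23.7 g/L.
C_mix = (C_A·V_A + C_B·V_B)/(V_A + V_B) = (7.19×415 + 23.7×955) / 1370 = 18.7 g/L.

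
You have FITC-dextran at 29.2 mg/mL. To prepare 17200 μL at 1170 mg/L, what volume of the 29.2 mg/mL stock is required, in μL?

689 μL

1170 mg/L = 1.17 mg/mL.
V₁ = C₂V₂/C₁ = 1.17 × 17200 / 29.2 = 689 μL.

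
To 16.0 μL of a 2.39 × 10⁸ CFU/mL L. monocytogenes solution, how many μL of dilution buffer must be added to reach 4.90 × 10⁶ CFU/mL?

V₂ = C₁V₁/C₂ = 2.39 × 10⁸ × 16.0 / 4.90 × 10⁶ = 780 μL.
Diluent to add = V₂ − V₁ = 780 − 16.0 = 764 μL.

764 μL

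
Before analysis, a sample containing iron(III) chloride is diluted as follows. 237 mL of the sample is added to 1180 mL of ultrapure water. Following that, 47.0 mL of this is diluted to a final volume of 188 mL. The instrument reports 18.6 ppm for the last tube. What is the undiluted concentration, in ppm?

445 ppm

Overall dilution factor = 5.979 × 4 = 23.9.
Original = 18.6 ppm × 23.9 = 445 ppm.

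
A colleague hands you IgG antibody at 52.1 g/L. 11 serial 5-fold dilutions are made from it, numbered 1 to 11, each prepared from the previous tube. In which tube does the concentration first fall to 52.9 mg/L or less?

tube 5

Tube n has concentration 52.1 g/L / 5ⁿ.
Need 5ⁿ ≥ 52.1 g/L / 52.9 mg/L = 985, so n ≥ 4.28.
First such tube: n = 5.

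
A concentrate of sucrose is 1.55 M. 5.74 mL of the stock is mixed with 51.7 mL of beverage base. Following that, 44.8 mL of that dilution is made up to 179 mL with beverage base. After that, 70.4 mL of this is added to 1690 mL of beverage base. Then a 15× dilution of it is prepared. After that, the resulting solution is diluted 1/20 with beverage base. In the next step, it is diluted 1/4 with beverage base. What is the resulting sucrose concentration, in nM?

Overall dilution factor = 10.01 × 3.996 × 25.01 × 15 × 20 × 4 = 1.20 × 10⁶.
1.55 M / 1.20 × 10⁶ = 1.29 × 10⁻⁶ M = 1290 nM.

1290 nM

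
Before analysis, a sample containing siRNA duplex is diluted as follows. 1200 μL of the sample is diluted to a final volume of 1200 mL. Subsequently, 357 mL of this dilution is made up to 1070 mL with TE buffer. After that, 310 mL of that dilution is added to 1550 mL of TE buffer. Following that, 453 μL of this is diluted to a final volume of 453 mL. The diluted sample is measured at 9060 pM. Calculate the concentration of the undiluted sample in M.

0.163 M

Overall dilution factor = 1000 × 2.997 × 6 × 1000 = 1.80 × 10⁷.
Original = 9060 pM × 1.80 × 10⁷ = 1.63 × 10¹¹ pM = 0.163 M.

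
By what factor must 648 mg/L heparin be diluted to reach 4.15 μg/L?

1.56 × 10⁵

Factor = C₀/C_target = 648 mg/L / 4.15 μg/L = 1.56 × 10⁵.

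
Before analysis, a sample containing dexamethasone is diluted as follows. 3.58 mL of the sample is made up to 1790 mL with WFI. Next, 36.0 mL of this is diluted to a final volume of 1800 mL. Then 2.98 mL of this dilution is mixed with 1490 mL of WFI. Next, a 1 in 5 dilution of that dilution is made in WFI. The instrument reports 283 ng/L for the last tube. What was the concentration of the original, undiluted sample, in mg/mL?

Overall dilution factor = 500 × 50 × 501 × 5 = 6.26 × 10⁷.
Original = 283 ng/L × 6.26 × 10⁷ = 1.77 × 10¹⁰ ng/L = 17.7 mg/mL.

17.7 mg/mL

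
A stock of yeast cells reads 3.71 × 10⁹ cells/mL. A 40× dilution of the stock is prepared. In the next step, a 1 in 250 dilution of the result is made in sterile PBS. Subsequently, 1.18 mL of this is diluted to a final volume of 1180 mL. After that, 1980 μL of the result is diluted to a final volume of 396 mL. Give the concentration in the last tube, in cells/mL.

1.85 cells/mL

Overall dilution factor = 40 × 250 × 1000 × 200 = 2.00 × 10⁹.
3.71 × 10⁹ cells/mL / 2.00 × 10⁹ = 1.85 cells/mL.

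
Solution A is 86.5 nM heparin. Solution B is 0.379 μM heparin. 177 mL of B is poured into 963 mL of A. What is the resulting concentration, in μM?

C_B = 0.379 μM = 379 nM.
C_mix = (C_A·V_A + C_B·V_B)/(V_A + V_B) = (86.5×963 + 379×177) / 1140 = 132 nM = 0.132 μM.

0.132 μM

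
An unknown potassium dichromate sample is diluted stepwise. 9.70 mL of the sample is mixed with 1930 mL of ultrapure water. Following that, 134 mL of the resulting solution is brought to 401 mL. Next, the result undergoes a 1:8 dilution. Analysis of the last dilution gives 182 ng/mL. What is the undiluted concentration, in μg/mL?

871 μg/mL

Overall dilution factor = 200.0 × 2.993 × 8 = 4787.
Original = 182 ng/mL × 4787 = 8.71 × 10⁵ ng/mL = 871 μg/mL.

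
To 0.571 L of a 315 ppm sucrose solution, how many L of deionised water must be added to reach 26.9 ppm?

6.12 L

V₂ = C₁V₁/C₂ = 315 × 0.571 / 26.9 = 6.69 L.
Diluent to add = V₂ − V₁ = 6.69 − 0.571 = 6.12 L.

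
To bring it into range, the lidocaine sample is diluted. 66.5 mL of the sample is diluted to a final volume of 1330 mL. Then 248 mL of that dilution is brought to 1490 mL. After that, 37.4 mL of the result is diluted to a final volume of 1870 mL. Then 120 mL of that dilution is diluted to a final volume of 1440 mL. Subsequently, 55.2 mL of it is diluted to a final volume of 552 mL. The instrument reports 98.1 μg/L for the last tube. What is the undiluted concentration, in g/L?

Overall dilution factor = 20 × 6.008 × 50 × 12 × 10 = 7.21 × 10⁵.
Original = 98.1 μg/L × 7.21 × 10⁵ = 7.07 × 10⁷ μg/L = 70.7 g/L.

70.7 g/L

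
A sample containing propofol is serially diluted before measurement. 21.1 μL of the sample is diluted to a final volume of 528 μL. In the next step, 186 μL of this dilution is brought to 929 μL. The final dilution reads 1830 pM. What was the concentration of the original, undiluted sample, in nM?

Overall dilution factor = 25.02 × 4.995 = 125.
Original = 1830 pM × 125 = 2.29 × 10⁵ pM = 229 nM.

229 nM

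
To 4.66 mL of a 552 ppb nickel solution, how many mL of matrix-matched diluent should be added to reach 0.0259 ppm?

0.0259 ppm = 25.9 ppb.
V₂ = C₁V₁/C₂ = 552 × 4.66 / 25.9 = 99.3 mL.
Diluent to add = V₂ − V₁ = 99.3 − 4.66 = 94.7 mL.

94.7 mL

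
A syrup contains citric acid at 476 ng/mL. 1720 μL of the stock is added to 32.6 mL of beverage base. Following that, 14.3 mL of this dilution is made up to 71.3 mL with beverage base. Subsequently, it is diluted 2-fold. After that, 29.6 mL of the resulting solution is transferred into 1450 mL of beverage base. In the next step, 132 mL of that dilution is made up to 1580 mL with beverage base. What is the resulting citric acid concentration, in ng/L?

Overall dilution factor = 19.95 × 4.986 × 2 × 49.99 × 11.97 = 1.19 × 10⁵.
476 ng/mL / 1.19 × 10⁵ = 4.00 × 10⁻³ ng/mL = 4.00 ng/L.

4.00 ng/L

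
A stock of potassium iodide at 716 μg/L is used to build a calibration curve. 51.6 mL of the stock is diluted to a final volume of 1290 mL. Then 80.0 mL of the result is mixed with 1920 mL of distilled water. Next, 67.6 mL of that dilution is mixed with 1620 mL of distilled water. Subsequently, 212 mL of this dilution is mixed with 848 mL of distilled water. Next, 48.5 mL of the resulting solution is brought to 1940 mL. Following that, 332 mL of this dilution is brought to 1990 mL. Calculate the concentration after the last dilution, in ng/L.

Overall dilution factor = 25 × 25 × 24.96 × 5 × 40 × 5.994 = 1.87 × 10⁷.
716 μg/L / 1.87 × 10⁷ = 3.83 × 10⁻⁵ μg/L = 0.0383 ng/L.

0.0383 ng/L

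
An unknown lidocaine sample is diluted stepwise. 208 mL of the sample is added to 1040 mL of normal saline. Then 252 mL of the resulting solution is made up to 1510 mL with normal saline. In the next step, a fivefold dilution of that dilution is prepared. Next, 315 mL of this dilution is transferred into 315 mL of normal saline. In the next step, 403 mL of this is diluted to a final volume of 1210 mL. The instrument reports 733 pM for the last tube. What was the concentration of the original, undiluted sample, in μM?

Overall dilution factor = 6 × 5.992 × 5 × 2 × 3.002 = 1079.
Original = 733 pM × 1079 = 7.91 × 10⁵ pM = 0.791 μM.

0.791 μM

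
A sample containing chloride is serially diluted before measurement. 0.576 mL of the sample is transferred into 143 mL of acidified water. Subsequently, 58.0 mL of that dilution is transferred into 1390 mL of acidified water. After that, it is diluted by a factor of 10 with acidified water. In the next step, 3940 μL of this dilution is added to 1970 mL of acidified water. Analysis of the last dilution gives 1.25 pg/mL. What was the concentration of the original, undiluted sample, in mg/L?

Overall dilution factor = 249.3 × 24.97 × 10 × 501 = 3.12 × 10⁷.
Original = 1.25 pg/mL × 3.12 × 10⁷ = 3.90 × 10⁷ pg/mL = 39.0 mg/L.

39.0 mg/L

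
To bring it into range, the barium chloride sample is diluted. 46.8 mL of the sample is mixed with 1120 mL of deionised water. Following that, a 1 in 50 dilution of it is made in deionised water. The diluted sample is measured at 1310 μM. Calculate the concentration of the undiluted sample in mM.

1630 mM

Overall dilution factor = 24.93 × 50 = 1247.
Original = 1310 μM × 1247 = 1.63 × 10⁶ μM = 1630 mM.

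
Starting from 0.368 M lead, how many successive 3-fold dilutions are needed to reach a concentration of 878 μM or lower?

6

Need 3ⁿ ≥ 419, so n ≥ log(419)/log(3) = 5.50.
Minimum whole steps: n = 6.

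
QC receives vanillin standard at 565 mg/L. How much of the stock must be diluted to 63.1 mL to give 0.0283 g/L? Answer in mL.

3.16 mL

0.0283 g/L = 28.3 mg/L.
V₁ = C₂V₂/C₁ = 28.3 × 63.1 / 565 = 3.16 mL.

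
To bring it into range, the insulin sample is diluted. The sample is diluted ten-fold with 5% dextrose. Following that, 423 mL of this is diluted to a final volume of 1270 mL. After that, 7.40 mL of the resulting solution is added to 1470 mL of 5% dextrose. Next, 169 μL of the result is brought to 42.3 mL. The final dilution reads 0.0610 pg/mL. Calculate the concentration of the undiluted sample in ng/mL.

Overall dilution factor = 10 × 3.002 × 199.6 × 250.3 = 1.50 × 10⁶.
Original = 0.0610 pg/mL × 1.50 × 10⁶ = 9.15 × 10⁴ pg/mL = 91.5 ng/mL.

91.5 ng/mL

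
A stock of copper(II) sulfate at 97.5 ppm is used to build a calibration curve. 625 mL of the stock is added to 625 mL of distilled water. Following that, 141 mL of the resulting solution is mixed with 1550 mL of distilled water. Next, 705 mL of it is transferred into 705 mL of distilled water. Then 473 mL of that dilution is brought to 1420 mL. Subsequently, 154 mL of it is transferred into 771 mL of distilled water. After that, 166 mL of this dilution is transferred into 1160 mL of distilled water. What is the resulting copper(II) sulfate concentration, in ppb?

Overall dilution factor = 2 × 11.99 × 2 × 3.002 × 6.006 × 7.988 = 6910.
97.5 ppm / 6910 = 0.0141 ppm = 14.1 ppb.

14.1 ppb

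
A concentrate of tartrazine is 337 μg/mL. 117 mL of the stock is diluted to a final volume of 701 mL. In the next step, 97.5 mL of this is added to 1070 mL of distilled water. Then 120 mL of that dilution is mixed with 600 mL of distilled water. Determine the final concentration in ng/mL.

Overall dilution factor = 5.991 × 11.97 × 6 = 430.
337 μg/mL / 430 = 0.783 μg/mL = 783 ng/mL.

783 ng/mL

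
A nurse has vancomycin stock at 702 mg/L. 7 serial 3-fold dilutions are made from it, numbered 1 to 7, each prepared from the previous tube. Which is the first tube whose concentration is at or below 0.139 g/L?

tube 2

Tube n has concentration 702 mg/L / 3ⁿ.
Need 3ⁿ ≥ 702 mg/L / 0.139 g/L = 5.05, so n ≥ 1.47.
First such tube: n = 2.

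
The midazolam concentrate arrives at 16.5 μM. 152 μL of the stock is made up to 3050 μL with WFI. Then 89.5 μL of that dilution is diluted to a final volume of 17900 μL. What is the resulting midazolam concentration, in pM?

4110 pM

Overall dilution factor = 20.07 × 200 = 4013.
16.5 μM / 4013 = 4.11 × 10⁻³ μM = 4110 pM.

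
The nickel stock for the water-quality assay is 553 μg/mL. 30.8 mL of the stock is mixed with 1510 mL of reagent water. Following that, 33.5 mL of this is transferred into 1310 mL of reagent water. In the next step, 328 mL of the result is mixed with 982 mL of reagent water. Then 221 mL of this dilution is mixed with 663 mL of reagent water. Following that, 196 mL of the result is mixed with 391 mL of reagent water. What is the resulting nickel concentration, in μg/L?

5.76 μg/L

Overall dilution factor = 50.03 × 40.10 × 3.994 × 4 × 2.995 = 9.60 × 10⁴.
553 μg/mL / 9.60 × 10⁴ = 5.76 × 10⁻³ μg/mL = 5.76 μg/L.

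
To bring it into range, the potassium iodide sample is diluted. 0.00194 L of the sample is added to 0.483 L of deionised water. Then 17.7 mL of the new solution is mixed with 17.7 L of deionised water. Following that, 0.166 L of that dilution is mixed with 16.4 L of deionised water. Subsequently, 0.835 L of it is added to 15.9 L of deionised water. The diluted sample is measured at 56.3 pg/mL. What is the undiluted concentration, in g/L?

28.2 g/L

Overall dilution factor = 250.0 × 1001 × 99.80 × 20.04 = 5.00 × 10⁸.
Original = 56.3 pg/mL × 5.00 × 10⁸ = 2.82 × 10¹⁰ pg/mL = 28.2 g/L.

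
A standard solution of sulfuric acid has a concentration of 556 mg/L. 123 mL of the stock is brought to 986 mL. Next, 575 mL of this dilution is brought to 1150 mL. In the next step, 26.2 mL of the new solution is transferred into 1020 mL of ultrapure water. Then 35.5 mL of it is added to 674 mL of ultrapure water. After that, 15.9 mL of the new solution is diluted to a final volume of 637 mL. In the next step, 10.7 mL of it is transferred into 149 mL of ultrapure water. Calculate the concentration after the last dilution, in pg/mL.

72.7 pg/mL

Overall dilution factor = 8.016 × 2 × 39.93 × 19.99 × 40.06 × 14.93 = 7.65 × 10⁶.
556 mg/L / 7.65 × 10⁶ = 7.27 × 10⁻⁵ mg/L = 72.7 pg/mL.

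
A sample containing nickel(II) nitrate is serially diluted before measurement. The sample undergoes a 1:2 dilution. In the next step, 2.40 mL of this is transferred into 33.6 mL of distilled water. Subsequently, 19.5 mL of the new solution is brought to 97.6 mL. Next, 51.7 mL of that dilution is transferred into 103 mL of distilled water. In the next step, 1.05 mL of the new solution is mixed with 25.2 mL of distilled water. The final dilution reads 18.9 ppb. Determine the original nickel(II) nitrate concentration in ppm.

Overall dilution factor = 2 × 15 × 5.005 × 2.992 × 25 = 1.12 × 10⁴.
Original = 18.9 ppb × 1.12 × 10⁴ = 2.12 × 10⁵ ppb = 212 ppm.

212 ppm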